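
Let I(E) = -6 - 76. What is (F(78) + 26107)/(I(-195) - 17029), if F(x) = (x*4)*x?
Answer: -50443/17111 ≈ -2.9480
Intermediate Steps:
I(E) = -82
F(x) = 4*x**2 (F(x) = (4*x)*x = 4*x**2)
(F(78) + 26107)/(I(-195) - 17029) = (4*78**2 + 26107)/(-82 - 17029) = (4*6084 + 26107)/(-17111) = (24336 + 26107)*(-1/17111) = 50443*(-1/17111) = -50443/17111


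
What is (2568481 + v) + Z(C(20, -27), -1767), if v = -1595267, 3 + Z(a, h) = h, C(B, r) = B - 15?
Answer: 971444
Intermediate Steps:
C(B, r) = -15 + B
Z(a, h) = -3 + h
(2568481 + v) + Z(C(20, -27), -1767) = (2568481 - 1595267) + (-3 - 1767) = 973214 - 1770 = 971444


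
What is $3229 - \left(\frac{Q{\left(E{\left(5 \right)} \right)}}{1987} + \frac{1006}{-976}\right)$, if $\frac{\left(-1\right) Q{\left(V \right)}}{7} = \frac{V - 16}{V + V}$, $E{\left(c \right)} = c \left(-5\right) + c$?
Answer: $\frac{15660108797}{4848280} \approx 3230.0$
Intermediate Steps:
$E{\left(c \right)} = - 4 c$ ($E{\left(c \right)} = - 5 c + c = - 4 c$)
$Q{\left(V \right)} = - \frac{7 \left(-16 + V\right)}{2 V}$ ($Q{\left(V \right)} = - 7 \frac{V - 16}{V + V} = - 7 \frac{-16 + V}{2 V} = - \frac{7 \left(-16 + V\right)}{2 V}$)
$3229 - \left(\frac{Q{\left(E{\left(5 \right)} \right)}}{1987} + \frac{1006}{-976}\right) = 3229 - \left(\frac{- \frac{7}{2} + \frac{56}{\left(-4\right) 5}}{1987} + \frac{1006}{-976}\right) = 3229 - \left(\left(- \frac{7}{2} + \frac{56}{-20}\right) \frac{1}{1987} + 1006 \left(- \frac{1}{976}\right)\right) = 3229 - \left(\left(- \frac{7}{2} + 56 \left(- \frac{1}{20}\right)\right) \frac{1}{1987} - \frac{503}{488}\right) = 3229 - \left(\left(- \frac{7}{2} - \frac{14}{5}\right) \frac{1}{1987} - \frac{503}{488}\right) = 3229 - \left(\left(- \frac{63}{10}\right) \frac{1}{1987} - \frac{503}{488}\right) = 3229 - \left(- \frac{63}{19870} - \frac{503}{488}\right) = 3229 - - \frac{5012677}{4848280} = 3229 + \frac{5012677}{4848280} = \frac{15660108797}{4848280}$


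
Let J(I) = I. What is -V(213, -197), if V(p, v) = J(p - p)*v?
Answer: 0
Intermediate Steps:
V(p, v) = 0 (V(p, v) = (p - p)*v = 0*v = 0)
-V(213, -197) = -1*0 = 0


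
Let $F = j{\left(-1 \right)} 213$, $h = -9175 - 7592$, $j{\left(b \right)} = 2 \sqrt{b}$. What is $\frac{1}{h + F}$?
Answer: $- \frac{1863}{31257085} - \frac{142 i}{93771255} \approx -5.9602 \cdot 10^{-5} - 1.5143 \cdot 10^{-6} i$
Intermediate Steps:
$h = -16767$
$F = 426 i$ ($F = 2 \sqrt{-1} \cdot 213 = 2 i 213 = 426 i \approx 426.0 i$)
$\frac{1}{h + F} = \frac{1}{-16767 + 426 i} = \frac{-16767 - 426 i}{281313765}$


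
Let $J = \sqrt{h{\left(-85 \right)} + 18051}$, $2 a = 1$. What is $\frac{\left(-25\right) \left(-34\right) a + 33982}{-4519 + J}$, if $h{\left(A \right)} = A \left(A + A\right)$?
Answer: $- \frac{155485233}{20388860} - \frac{34407 \sqrt{32501}}{20388860} \approx -7.9302$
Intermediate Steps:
$h{\left(A \right)} = 2 A^{2}$ ($h{\left(A \right)} = A 2 A = 2 A^{2}$)
$a = \frac{1}{2}$ ($a = \frac{1}{2} \cdot 1 = \frac{1}{2} \approx 0.5$)
$J = \sqrt{32501}$ ($J = \sqrt{2 \left(-85\right)^{2} + 18051} = \sqrt{2 \cdot 7225 + 18051} = \sqrt{14450 + 18051} = \sqrt{32501} \approx 180.28$)
$\frac{\left(-25\right) \left(-34\right) a + 33982}{-4519 + J} = \frac{\left(-25\right) \left(-34\right) \frac{1}{2} + 33982}{-4519 + \sqrt{32501}} = \frac{850 \cdot \frac{1}{2} + 33982}{-4519 + \sqrt{32501}} = \frac{425 + 33982}{-4519 + \sqrt{32501}} = \frac{34407}{-4519 + \sqrt{32501}}$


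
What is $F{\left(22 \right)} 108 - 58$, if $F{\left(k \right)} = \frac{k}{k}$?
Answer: $50$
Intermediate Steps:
$F{\left(k \right)} = 1$
$F{\left(22 \right)} 108 - 58 = 1 \cdot 108 - 58 = 108 - 58 = 50$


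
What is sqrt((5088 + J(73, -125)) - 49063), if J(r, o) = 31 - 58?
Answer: 7*I*sqrt(898) ≈ 209.77*I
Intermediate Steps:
J(r, o) = -27
sqrt((5088 + J(73, -125)) - 49063) = sqrt((5088 - 27) - 49063) = sqrt(5061 - 49063) = sqrt(-44002) = 7*I*sqrt(898)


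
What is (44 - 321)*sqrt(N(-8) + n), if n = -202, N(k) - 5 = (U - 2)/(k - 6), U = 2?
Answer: -277*I*sqrt(197) ≈ -3887.9*I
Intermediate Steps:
N(k) = 5 (N(k) = 5 + (2 - 2)/(k - 6) = 5 + 0/(-6 + k) = 5 + 0 = 5)
(44 - 321)*sqrt(N(-8) + n) = (44 - 321)*sqrt(5 - 202) = -277*I*sqrt(197)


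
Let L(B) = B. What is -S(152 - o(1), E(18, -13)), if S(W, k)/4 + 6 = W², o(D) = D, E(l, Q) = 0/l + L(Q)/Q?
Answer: -91180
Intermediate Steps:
E(l, Q) = 1 (E(l, Q) = 0/l + Q/Q = 0 + 1 = 1)
S(W, k) = -24 + 4*W²
-S(152 - o(1), E(18, -13)) = -(-24 + 4*(152 - 1*1)²) = -(-24 + 4*(152 - 1)²) = -(-24 + 4*151²) = -(-24 + 4*22801) = -(-24 + 91204) = -1*91180 = -91180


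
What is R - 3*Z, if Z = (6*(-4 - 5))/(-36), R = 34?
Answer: 59/2 ≈ 29.500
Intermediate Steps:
Z = 3/2 (Z = (6*(-9))*(-1/36) = -54*(-1/36) = 3/2 ≈ 1.5000)
R - 3*Z = 34 - 3*3/2 = 34 - 9/2 = 59/2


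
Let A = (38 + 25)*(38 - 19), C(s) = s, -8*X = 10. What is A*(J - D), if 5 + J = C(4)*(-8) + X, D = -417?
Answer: 1813455/4 ≈ 4.5336e+5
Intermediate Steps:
X = -5/4 (X = -1/8*10 = -5/4 ≈ -1.2500)
J = -153/4 (J = -5 + (4*(-8) - 5/4) = -5 + (-32 - 5/4) = -5 - 133/4 = -153/4 ≈ -38.250)
A = 1197 (A = 63*19 = 1197)
A*(J - D) = 1197*(-153/4 - 1*(-417)) = 1197*(-153/4 + 417) = 1197*(1515/4) = 1813455/4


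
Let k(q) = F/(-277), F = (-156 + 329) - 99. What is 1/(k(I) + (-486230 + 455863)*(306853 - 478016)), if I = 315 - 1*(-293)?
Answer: 277/1439764789343 ≈ 1.9239e-10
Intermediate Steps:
F = 74 (F = 173 - 99 = 74)
I = 608 (I = 315 + 293 = 608)
k(q) = -74/277 (k(q) = 74/(-277) = 74*(-1/277) = -74/277)
1/(k(I) + (-486230 + 455863)*(306853 - 478016)) = 1/(-74/277 + (-486230 + 455863)*(306853 - 478016)) = 1/(-74/277 - 30367*(-171163)) = 1/(-74/277 + 5197706821) = 1/(1439764789343/277) = 277/1439764789343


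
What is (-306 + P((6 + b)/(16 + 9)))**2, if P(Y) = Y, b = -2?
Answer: 58461316/625 ≈ 93538.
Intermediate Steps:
(-306 + P((6 + b)/(16 + 9)))**2 = (-306 + (6 - 2)/(16 + 9))**2 = (-306 + 4/25)**2 = (-7646/25)**2 = 58461316/625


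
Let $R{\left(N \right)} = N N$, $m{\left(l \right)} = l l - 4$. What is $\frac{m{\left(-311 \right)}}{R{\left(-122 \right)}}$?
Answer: $\frac{96717}{14884} \approx 6.4981$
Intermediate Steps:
$m{\left(l \right)} = -4 + l^{2}$ ($m{\left(l \right)} = l^{2} - 4 = -4 + l^{2}$)
$R{\left(N \right)} = N^{2}$
$\frac{m{\left(-311 \right)}}{R{\left(-122 \right)}} = \frac{-4 + \left(-311\right)^{2}}{\left(-122\right)^{2}} = \frac{-4 + 96721}{14884} = 96717 \cdot \frac{1}{14884} = \frac{96717}{14884}$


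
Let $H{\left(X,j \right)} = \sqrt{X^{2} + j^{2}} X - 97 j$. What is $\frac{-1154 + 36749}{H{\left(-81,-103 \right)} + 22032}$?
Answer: $\frac{1139858685}{912820159} + \frac{2883195 \sqrt{17170}}{912820159} \approx 1.6626$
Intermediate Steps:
$H{\left(X,j \right)} = - 97 j + X \sqrt{X^{2} + j^{2}}$ ($H{\left(X,j \right)} = X \sqrt{X^{2} + j^{2}} - 97 j = - 97 j + X \sqrt{X^{2} + j^{2}}$)
$\frac{-1154 + 36749}{H{\left(-81,-103 \right)} + 22032} = \frac{-1154 + 36749}{\left(\left(-97\right) \left(-103\right) - 81 \sqrt{\left(-81\right)^{2} + \left(-103\right)^{2}}\right) + 22032} = \frac{35595}{\left(9991 - 81 \sqrt{6561 + 10609}\right) + 22032} = \frac{35595}{\left(9991 - 81 \sqrt{17170}\right) + 22032} = \frac{35595}{32023 - 81 \sqrt{17170}}$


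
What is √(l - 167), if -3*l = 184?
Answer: I*√2055/3 ≈ 15.111*I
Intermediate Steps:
l = -184/3 (l = -⅓*184 = -184/3 ≈ -61.333)
√(l - 167) = √(-184/3 - 167) = √(-685/3) = I*√2055/3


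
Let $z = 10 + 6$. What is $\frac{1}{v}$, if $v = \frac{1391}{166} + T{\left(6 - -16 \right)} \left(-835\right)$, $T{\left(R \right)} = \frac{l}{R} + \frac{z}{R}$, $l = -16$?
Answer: $\frac{166}{1391} \approx 0.11934$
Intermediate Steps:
$z = 16$
$T{\left(R \right)} = 0$ ($T{\left(R \right)} = - \frac{16}{R} + \frac{16}{R} = 0$)
$v = \frac{1391}{166}$ ($v = \frac{1391}{166} + 0 \left(-835\right) = 1391 \cdot \frac{1}{166} + 0 = \frac{1391}{166} + 0 = \frac{1391}{166} \approx 8.3795$)
$\frac{1}{v} = \frac{1}{\frac{1391}{166}} = \frac{166}{1391}$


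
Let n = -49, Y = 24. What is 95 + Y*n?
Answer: -1081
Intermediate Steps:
95 + Y*n = 95 + 24*(-49) = 95 - 1176 = -1081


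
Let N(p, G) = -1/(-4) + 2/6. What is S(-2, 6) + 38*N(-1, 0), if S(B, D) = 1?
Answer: 139/6 ≈ 23.167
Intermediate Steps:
N(p, G) = 7/12 (N(p, G) = -1*(-¼) + 2*(⅙) = ¼ + ⅓ = 7/12)
S(-2, 6) + 38*N(-1, 0) = 1 + 38*(7/12) = 1 + 133/6 = 139/6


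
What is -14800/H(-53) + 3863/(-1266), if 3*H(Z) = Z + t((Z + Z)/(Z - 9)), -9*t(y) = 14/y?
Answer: 144394723/175974 ≈ 820.55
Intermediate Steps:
t(y) = -14/(9*y)
H(Z) = Z/3 - 7*(-9 + Z)/(27*Z) (H(Z) = (Z - 14*(Z - 9)/(Z + Z)/9)/3 = (Z - 14*(-9 + Z)/(2*Z)/9)/3 = (Z - 7*(-9 + Z)/(9*Z))/3 = Z/3 - 7*(-9 + Z)/(27*Z))
-14800/H(-53) + 3863/(-1266) = -14800/(-7/27 + (1/3)*(-53) + (7/3)/(-53)) + 3863/(-1266) = -14800/(-7/27 - 53/3 + (7/3)*(-1/53)) + 3863*(-1/1266) = -14800/(-7/27 - 53/3 - 7/159) - 3863/1266 = -14800/(-25715/1431) - 3863/1266 = -14800*(-1431/25715) - 3863/1266 = 114480/139 - 3863/1266 = 144394723/175974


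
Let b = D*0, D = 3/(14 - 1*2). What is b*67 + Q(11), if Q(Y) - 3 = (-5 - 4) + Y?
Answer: 5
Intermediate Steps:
D = ¼ (D = 3/(14 - 2) = 3/12 = 3*(1/12) = ¼ ≈ 0.25000)
Q(Y) = -6 + Y (Q(Y) = 3 + ((-5 - 4) + Y) = 3 + (-9 + Y) = -6 + Y)
b = 0 (b = (¼)*0 = 0)
b*67 + Q(11) = 0*67 + (-6 + 11) = 0 + 5 = 5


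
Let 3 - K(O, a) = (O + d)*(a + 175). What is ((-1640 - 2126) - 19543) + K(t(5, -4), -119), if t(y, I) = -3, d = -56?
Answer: -20002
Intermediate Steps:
K(O, a) = 3 - (-56 + O)*(175 + a) (K(O, a) = 3 - (O - 56)*(a + 175) = 3 - (-56 + O)*(175 + a))
((-1640 - 2126) - 19543) + K(t(5, -4), -119) = ((-1640 - 2126) - 19543) + (9803 - 175*(-3) + 56*(-119) - 1*(-3)*(-119)) = (-3766 - 19543) + (9803 + 525 - 6664 - 357) = -23309 + 3307 = -20002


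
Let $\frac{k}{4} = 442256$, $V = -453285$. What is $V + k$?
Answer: $1315739$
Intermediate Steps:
$k = 1769024$ ($k = 4 \cdot 442256 = 1769024$)
$V + k = -453285 + 1769024 = 1315739$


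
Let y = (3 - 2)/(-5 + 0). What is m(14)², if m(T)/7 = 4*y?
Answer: 784/25 ≈ 31.360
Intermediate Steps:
y = -⅕ (y = 1/(-5) = 1*(-⅕) = -⅕ ≈ -0.20000)
m(T) = -28/5 (m(T) = 7*(4*(-⅕)) = 7*(-⅘) = -28/5)
m(14)² = (-28/5)² = 784/25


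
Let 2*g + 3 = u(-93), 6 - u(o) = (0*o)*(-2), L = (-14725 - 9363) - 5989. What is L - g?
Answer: -60157/2 ≈ -30079.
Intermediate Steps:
L = -30077 (L = -24088 - 5989 = -30077)
u(o) = 6 (u(o) = 6 - 0*o*(-2) = 6 - 0*(-2) = 6 - 1*0 = 6 + 0 = 6)
g = 3/2 (g = -3/2 + (1/2)*6 = -3/2 + 3 = 3/2 ≈ 1.5000)
L - g = -30077 - 1*3/2 = -30077 - 3/2 = -60157/2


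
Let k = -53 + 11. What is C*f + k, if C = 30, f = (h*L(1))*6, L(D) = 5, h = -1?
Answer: -942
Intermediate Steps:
k = -42
f = -30 (f = -1*5*6 = -5*6 = -30)
C*f + k = 30*(-30) - 42 = -900 - 42 = -942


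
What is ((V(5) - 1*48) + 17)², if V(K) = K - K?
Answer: 961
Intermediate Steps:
V(K) = 0
((V(5) - 1*48) + 17)² = ((0 - 1*48) + 17)² = ((0 - 48) + 17)² = (-48 + 17)² = (-31)² = 961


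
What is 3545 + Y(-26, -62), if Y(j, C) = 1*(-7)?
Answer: 3538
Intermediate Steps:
Y(j, C) = -7
3545 + Y(-26, -62) = 3545 - 7 = 3538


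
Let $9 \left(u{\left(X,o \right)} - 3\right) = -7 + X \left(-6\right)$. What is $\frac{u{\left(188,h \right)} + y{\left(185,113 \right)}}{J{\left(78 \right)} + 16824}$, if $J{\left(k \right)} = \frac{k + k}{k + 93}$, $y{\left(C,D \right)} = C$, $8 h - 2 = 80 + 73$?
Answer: $\frac{10583}{2877060} \approx 0.0036784$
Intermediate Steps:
$h = \frac{155}{8}$ ($h = \frac{1}{4} + \frac{80 + 73}{8} = \frac{1}{4} + \frac{1}{8} \cdot 153 = \frac{1}{4} + \frac{153}{8} = \frac{155}{8} \approx 19.375$)
$J{\left(k \right)} = \frac{2 k}{93 + k}$
$u{\left(X,o \right)} = \frac{20}{9} - \frac{2 X}{3}$ ($u{\left(X,o \right)} = 3 + \frac{-7 + X \left(-6\right)}{9} = 3 + \frac{-7 - 6 X}{9} = 3 - \left(\frac{7}{9} + \frac{2 X}{3}\right) = \frac{20}{9} - \frac{2 X}{3}$)
$\frac{u{\left(188,h \right)} + y{\left(185,113 \right)}}{J{\left(78 \right)} + 16824} = \frac{\left(\frac{20}{9} - \frac{376}{3}\right) + 185}{2 \cdot 78 \frac{1}{93 + 78} + 16824} = \frac{\left(\frac{20}{9} - \frac{376}{3}\right) + 185}{2 \cdot 78 \cdot \frac{1}{171} + 16824} = \frac{- \frac{1108}{9} + 185}{2 \cdot 78 \cdot \frac{1}{171} + 16824} = \frac{557}{9 \left(\frac{52}{57} + 16824\right)} = \frac{557}{9 \cdot \frac{959020}{57}} = \frac{557}{9} \cdot \frac{57}{959020} = \frac{10583}{2877060}$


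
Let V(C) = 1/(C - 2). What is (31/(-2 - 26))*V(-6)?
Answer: 31/224 ≈ 0.13839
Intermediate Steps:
V(C) = 1/(-2 + C)
(31/(-2 - 26))*V(-6) = (31/(-2 - 26))/(-2 - 6) = (31/(-28))/(-8) = (31*(-1/28))*(-⅛) = -31/28*(-⅛) = 31/224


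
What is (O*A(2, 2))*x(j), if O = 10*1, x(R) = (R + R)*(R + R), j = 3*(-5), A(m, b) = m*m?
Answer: 36000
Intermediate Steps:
A(m, b) = m²
j = -15
x(R) = 4*R² (x(R) = (2*R)*(2*R) = 4*R²)
O = 10
(O*A(2, 2))*x(j) = (10*2²)*(4*(-15)²) = (10*4)*(4*225) = 40*900 = 36000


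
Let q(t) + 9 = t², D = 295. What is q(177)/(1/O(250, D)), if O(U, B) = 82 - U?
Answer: -5261760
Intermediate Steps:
q(t) = -9 + t²
q(177)/(1/O(250, D)) = (-9 + 177²)/(1/(82 - 1*250)) = (-9 + 31329)/(1/(82 - 250)) = 31320/(1/(-168)) = 31320/(-1/168) = 31320*(-168) = -5261760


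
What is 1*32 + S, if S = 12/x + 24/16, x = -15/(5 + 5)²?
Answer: -93/2 ≈ -46.500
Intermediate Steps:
x = -3/20 (x = -15/(10²) = -15/100 = -15*1/100 = -3/20 ≈ -0.15000)
S = -157/2 (S = 12/(-3/20) + 24/16 = 12*(-20/3) + 24*(1/16) = -80 + 3/2 = -157/2 ≈ -78.500)
1*32 + S = 1*32 - 157/2 = 32 - 157/2 = -93/2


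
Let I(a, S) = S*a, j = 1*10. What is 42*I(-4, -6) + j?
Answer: 1018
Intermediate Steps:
j = 10
42*I(-4, -6) + j = 42*(-6*(-4)) + 10 = 42*24 + 10 = 1008 + 10 = 1018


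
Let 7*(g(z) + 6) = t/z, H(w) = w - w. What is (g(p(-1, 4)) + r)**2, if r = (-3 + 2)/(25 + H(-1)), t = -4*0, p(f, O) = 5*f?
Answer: 22801/625 ≈ 36.482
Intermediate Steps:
H(w) = 0
t = 0
g(z) = -6 (g(z) = -6 + (0/z)/7 = -6 + (1/7)*0 = -6 + 0 = -6)
r = -1/25 (r = (-3 + 2)/(25 + 0) = -1/25 ≈ -0.040000)
(g(p(-1, 4)) + r)**2 = (-6 - 1/25)**2 = (-151/25)**2 = 22801/625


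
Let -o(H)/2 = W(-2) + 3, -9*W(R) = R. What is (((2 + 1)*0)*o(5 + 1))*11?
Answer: 0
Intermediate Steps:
W(R) = -R/9
o(H) = -58/9 (o(H) = -2*(-⅑*(-2) + 3) = -2*(2/9 + 3) = -2*29/9 = -58/9)
(((2 + 1)*0)*o(5 + 1))*11 = (((2 + 1)*0)*(-58/9))*11 = ((3*0)*(-58/9))*11 = (0*(-58/9))*11 = 0*11 = 0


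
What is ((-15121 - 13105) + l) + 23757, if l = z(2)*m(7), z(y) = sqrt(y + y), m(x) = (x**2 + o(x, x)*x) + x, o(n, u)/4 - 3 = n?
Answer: -3797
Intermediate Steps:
o(n, u) = 12 + 4*n
m(x) = x + x**2 + x*(12 + 4*x) (m(x) = (x**2 + (12 + 4*x)*x) + x = (x**2 + x*(12 + 4*x)) + x = x + x**2 + x*(12 + 4*x))
z(y) = sqrt(2)*sqrt(y) (z(y) = sqrt(2*y) = sqrt(2)*sqrt(y))
l = 672 (l = (sqrt(2)*sqrt(2))*(7*(13 + 5*7)) = 2*(7*(13 + 35)) = 2*(7*48) = 2*336 = 672)
((-15121 - 13105) + l) + 23757 = ((-15121 - 13105) + 672) + 23757 = (-28226 + 672) + 23757 = -27554 + 23757 = -3797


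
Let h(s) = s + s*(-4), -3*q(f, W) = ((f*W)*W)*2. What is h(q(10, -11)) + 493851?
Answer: 496271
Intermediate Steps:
q(f, W) = -2*f*W²/3 (q(f, W) = -(f*W)*W*2/3 = -(W*f)*W*2/3 = -f*W²*2/3 = -2*f*W²/3)
h(s) = -3*s (h(s) = s - 4*s = -3*s)
h(q(10, -11)) + 493851 = -(-2)*10*(-11)² + 493851 = -(-2)*10*121 + 493851 = -3*(-2420/3) + 493851 = 2420 + 493851 = 496271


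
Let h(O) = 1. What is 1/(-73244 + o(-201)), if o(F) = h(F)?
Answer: -1/73243 ≈ -1.3653e-5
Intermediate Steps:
o(F) = 1
1/(-73244 + o(-201)) = 1/(-73244 + 1) = 1/(-73243) = -1/73243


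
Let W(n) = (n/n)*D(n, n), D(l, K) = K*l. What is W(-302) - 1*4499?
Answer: 86705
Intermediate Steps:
W(n) = n² (W(n) = (n/n)*(n*n) = 1*n² = n²)
W(-302) - 1*4499 = (-302)² - 1*4499 = 91204 - 4499 = 86705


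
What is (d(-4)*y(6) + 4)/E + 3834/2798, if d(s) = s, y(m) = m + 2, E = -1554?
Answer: 215585/155289 ≈ 1.3883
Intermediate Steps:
y(m) = 2 + m
(d(-4)*y(6) + 4)/E + 3834/2798 = (-4*(2 + 6) + 4)/(-1554) + 3834/2798 = (-4*8 + 4)*(-1/1554) + 3834*(1/2798) = (-32 + 4)*(-1/1554) + 1917/1399 = -28*(-1/1554) + 1917/1399 = 2/111 + 1917/1399 = 215585/155289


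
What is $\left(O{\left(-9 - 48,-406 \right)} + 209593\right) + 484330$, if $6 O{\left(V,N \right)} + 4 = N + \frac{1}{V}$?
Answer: $\frac{237298295}{342} \approx 6.9386 \cdot 10^{5}$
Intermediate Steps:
$O{\left(V,N \right)} = - \frac{2}{3} + \frac{N}{6} + \frac{1}{6 V}$ ($O{\left(V,N \right)} = - \frac{2}{3} + \frac{N + \frac{1}{V}}{6} = - \frac{2}{3} + \left(\frac{N}{6} + \frac{1}{6 V}\right) = - \frac{2}{3} + \frac{N}{6} + \frac{1}{6 V}$)
$\left(O{\left(-9 - 48,-406 \right)} + 209593\right) + 484330 = \left(\frac{1 + \left(-9 - 48\right) \left(-4 - 406\right)}{6 \left(-9 - 48\right)} + 209593\right) + 484330 = \left(\frac{1 + \left(-9 - 48\right) \left(-410\right)}{6 \left(-9 - 48\right)} + 209593\right) + 484330 = \left(\frac{1 - -23370}{6 \left(-57\right)} + 209593\right) + 484330 = \left(\frac{1}{6} \left(- \frac{1}{57}\right) \left(1 + 23370\right) + 209593\right) + 484330 = \left(\frac{1}{6} \left(- \frac{1}{57}\right) 23371 + 209593\right) + 484330 = \left(- \frac{23371}{342} + 209593\right) + 484330 = \frac{71657435}{342} + 484330 = \frac{237298295}{342}$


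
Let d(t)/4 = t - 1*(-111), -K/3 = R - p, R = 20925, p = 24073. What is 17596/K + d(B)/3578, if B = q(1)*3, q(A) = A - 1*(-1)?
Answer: 8422285/4223829 ≈ 1.9940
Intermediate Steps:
q(A) = 1 + A (q(A) = A + 1 = 1 + A)
B = 6 (B = (1 + 1)*3 = 2*3 = 6)
K = 9444 (K = -3*(20925 - 1*24073) = -3*(20925 - 24073) = -3*(-3148) = 9444)
d(t) = 444 + 4*t (d(t) = 4*(t - 1*(-111)) = 4*(t + 111) = 4*(111 + t) = 444 + 4*t)
17596/K + d(B)/3578 = 17596/9444 + (444 + 4*6)/3578 = 17596*(1/9444) + (444 + 24)*(1/3578) = 4399/2361 + 468*(1/3578) = 4399/2361 + 234/1789 = 8422285/4223829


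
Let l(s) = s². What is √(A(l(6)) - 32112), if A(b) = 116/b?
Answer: I*√288979/3 ≈ 179.19*I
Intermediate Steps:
√(A(l(6)) - 32112) = √(116/(6²) - 32112) = √(116/36 - 32112) = √(116*(1/36) - 32112) = √(29/9 - 32112) = √(-288979/9) = I*√288979/3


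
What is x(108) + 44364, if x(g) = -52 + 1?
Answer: 44313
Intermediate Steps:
x(g) = -51
x(108) + 44364 = -51 + 44364 = 44313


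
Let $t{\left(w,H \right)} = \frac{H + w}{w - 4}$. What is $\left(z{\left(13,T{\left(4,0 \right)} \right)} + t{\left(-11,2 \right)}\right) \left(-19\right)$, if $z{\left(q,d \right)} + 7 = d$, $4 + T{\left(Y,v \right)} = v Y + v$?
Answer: $\frac{988}{5} \approx 197.6$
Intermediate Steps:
$T{\left(Y,v \right)} = -4 + v + Y v$ ($T{\left(Y,v \right)} = -4 + \left(v Y + v\right) = -4 + \left(Y v + v\right) = -4 + \left(v + Y v\right) = -4 + v + Y v$)
$t{\left(w,H \right)} = \frac{H + w}{-4 + w}$
$z{\left(q,d \right)} = -7 + d$
$\left(z{\left(13,T{\left(4,0 \right)} \right)} + t{\left(-11,2 \right)}\right) \left(-19\right) = \left(\left(-7 + \left(-4 + 0 + 4 \cdot 0\right)\right) + \frac{2 - 11}{-4 - 11}\right) \left(-19\right) = \left(\left(-7 + \left(-4 + 0 + 0\right)\right) + \frac{1}{-15} \left(-9\right)\right) \left(-19\right) = \left(\left(-7 - 4\right) - - \frac{3}{5}\right) \left(-19\right) = \left(-11 + \frac{3}{5}\right) \left(-19\right) = \left(- \frac{52}{5}\right) \left(-19\right) = \frac{988}{5}$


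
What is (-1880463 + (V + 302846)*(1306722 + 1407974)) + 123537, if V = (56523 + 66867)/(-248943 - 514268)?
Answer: 627460665911055350/763211 ≈ 8.2213e+11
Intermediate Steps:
V = -123390/763211 (V = 123390/(-763211) = 123390*(-1/763211) = -123390/763211 ≈ -0.16167)
(-1880463 + (V + 302846)*(1306722 + 1407974)) + 123537 = (-1880463 + (-123390/763211 + 302846)*(1306722 + 1407974)) + 123537 = (-1880463 + (231135275116/763211)*2714696) + 123537 = (-1880463 + 627462006816304736/763211) + 123537 = 627460571626258043/763211 + 123537 = 627460665911055350/763211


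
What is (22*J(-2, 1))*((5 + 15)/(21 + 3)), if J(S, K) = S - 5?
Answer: -385/3 ≈ -128.33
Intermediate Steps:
J(S, K) = -5 + S
(22*J(-2, 1))*((5 + 15)/(21 + 3)) = (22*(-5 - 2))*((5 + 15)/(21 + 3)) = (22*(-7))*(20/24) = -3080/24 = -154*⅚ = -385/3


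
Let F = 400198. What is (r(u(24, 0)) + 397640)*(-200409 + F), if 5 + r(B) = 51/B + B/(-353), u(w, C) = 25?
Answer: 701088820740617/8825 ≈ 7.9444e+10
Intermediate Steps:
r(B) = -5 + 51/B - B/353 (r(B) = -5 + (51/B + B/(-353)) = -5 + (51/B + B*(-1/353)) = -5 + (51/B - B/353) = -5 + 51/B - B/353)
(r(u(24, 0)) + 397640)*(-200409 + F) = ((-5 + 51/25 - 1/353*25) + 397640)*(-200409 + 400198) = ((-5 + 51*(1/25) - 25/353) + 397640)*199789 = ((-5 + 51/25 - 25/353) + 397640)*199789 = (-26747/8825 + 397640)*199789 = (3509146253/8825)*199789 = 701088820740617/8825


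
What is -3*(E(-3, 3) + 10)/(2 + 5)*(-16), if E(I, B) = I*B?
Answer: 48/7 ≈ 6.8571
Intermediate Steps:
E(I, B) = B*I
-3*(E(-3, 3) + 10)/(2 + 5)*(-16) = -3*(3*(-3) + 10)/(2 + 5)*(-16) = -3*(-9 + 10)/7*(-16) = -3/7*(-16) = 48/7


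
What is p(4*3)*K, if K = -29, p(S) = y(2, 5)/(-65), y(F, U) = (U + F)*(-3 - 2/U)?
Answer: -3451/325 ≈ -10.618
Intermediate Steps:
y(F, U) = (-3 - 2/U)*(F + U) (y(F, U) = (F + U)*(-3 - 2/U) = (-3 - 2/U)*(F + U))
p(S) = 119/325 (p(S) = (-2 - 3*2 - 3*5 - 2*2/5)/(-65) = (-2 - 6 - 15 - 2*2*⅕)*(-1/65) = (-2 - 6 - 15 - ⅘)*(-1/65) = -119/5*(-1/65) = 119/325)
p(4*3)*K = (119/325)*(-29) = -3451/325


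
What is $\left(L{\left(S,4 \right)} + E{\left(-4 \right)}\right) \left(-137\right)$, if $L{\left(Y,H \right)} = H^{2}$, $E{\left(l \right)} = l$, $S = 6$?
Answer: $-1644$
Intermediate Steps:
$\left(L{\left(S,4 \right)} + E{\left(-4 \right)}\right) \left(-137\right) = \left(4^{2} - 4\right) \left(-137\right) = \left(16 - 4\right) \left(-137\right) = 12 \left(-137\right) = -1644$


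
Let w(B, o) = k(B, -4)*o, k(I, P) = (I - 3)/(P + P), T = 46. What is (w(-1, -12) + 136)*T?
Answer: 5980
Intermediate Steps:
k(I, P) = (-3 + I)/(2*P) (k(I, P) = (-3 + I)/((2*P)) = (-3 + I)*(1/(2*P)) = (-3 + I)/(2*P))
w(B, o) = o*(3/8 - B/8) (w(B, o) = ((½)*(-3 + B)/(-4))*o = ((½)*(-¼)*(-3 + B))*o = (3/8 - B/8)*o = o*(3/8 - B/8))
(w(-1, -12) + 136)*T = ((⅛)*(-12)*(3 - 1*(-1)) + 136)*46 = ((⅛)*(-12)*(3 + 1) + 136)*46 = ((⅛)*(-12)*4 + 136)*46 = (-6 + 136)*46 = 130*46 = 5980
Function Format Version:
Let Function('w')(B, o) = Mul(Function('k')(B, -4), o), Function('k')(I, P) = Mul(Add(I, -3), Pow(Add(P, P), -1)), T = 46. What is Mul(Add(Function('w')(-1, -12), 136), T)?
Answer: 5980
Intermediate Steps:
Function('k')(I, P) = Mul(Rational(1, 2), Pow(P, -1), Add(-3, I)) (Function('k')(I, P) = Mul(Add(-3, I), Pow(Mul(2, P), -1)) = Mul(Add(-3, I), Mul(Rational(1, 2), Pow(P, -1))) = Mul(Rational(1, 2), Pow(P, -1), Add(-3, I)))
Function('w')(B, o) = Mul(o, Add(Rational(3, 8), Mul(Rational(-1, 8), B))) (Function('w')(B, o) = Mul(Mul(Rational(1, 2), Pow(-4, -1), Add(-3, B)), o) = Mul(Mul(Rational(1, 2), Rational(-1, 4), Add(-3, B)), o) = Mul(Add(Rational(3, 8), Mul(Rational(-1, 8), B)), o) = Mul(o, Add(Rational(3, 8), Mul(Rational(-1, 8), B))))
Mul(Add(Function('w')(-1, -12), 136), T) = Mul(Add(Mul(Rational(1, 8), -12, Add(3, Mul(-1, -1))), 136), 46) = Mul(Add(Mul(Rational(1, 8), -12, Add(3, 1)), 136), 46) = Mul(Add(Mul(Rational(1, 8), -12, 4), 136), 46) = Mul(Add(-6, 136), 46) = Mul(130, 46) = 5980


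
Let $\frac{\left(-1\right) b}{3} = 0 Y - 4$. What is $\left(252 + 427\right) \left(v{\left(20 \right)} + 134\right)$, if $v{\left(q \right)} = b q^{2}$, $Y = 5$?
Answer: $3350186$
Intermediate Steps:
$b = 12$ ($b = - 3 \left(0 \cdot 5 - 4\right) = - 3 \left(0 - 4\right) = \left(-3\right) \left(-4\right) = 12$)
$v{\left(q \right)} = 12 q^{2}$
$\left(252 + 427\right) \left(v{\left(20 \right)} + 134\right) = \left(252 + 427\right) \left(12 \cdot 20^{2} + 134\right) = 679 \left(12 \cdot 400 + 134\right) = 679 \left(4800 + 134\right) = 679 \cdot 4934 = 3350186$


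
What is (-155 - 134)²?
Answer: 83521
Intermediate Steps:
(-155 - 134)² = (-289)² = 83521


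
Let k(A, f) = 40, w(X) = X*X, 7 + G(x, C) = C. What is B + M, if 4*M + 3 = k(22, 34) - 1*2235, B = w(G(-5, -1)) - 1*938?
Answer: -2847/2 ≈ -1423.5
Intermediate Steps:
G(x, C) = -7 + C
w(X) = X**2
B = -874 (B = (-7 - 1)**2 - 1*938 = (-8)**2 - 938 = 64 - 938 = -874)
M = -1099/2 (M = -3/4 + (40 - 1*2235)/4 = -3/4 + (40 - 2235)/4 = -3/4 + (1/4)*(-2195) = -3/4 - 2195/4 = -1099/2 ≈ -549.50)
B + M = -874 - 1099/2 = -2847/2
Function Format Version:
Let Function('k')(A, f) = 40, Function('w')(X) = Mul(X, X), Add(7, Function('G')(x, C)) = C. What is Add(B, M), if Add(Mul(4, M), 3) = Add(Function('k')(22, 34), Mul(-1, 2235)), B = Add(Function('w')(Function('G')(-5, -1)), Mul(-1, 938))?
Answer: Rational(-2847, 2) ≈ -1423.5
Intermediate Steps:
Function('G')(x, C) = Add(-7, C)
Function('w')(X) = Pow(X, 2)
B = -874 (B = Add(Pow(Add(-7, -1), 2), Mul(-1, 938)) = Add(Pow(-8, 2), -938) = Add(64, -938) = -874)
M = Rational(-1099, 2) (M = Add(Rational(-3, 4), Mul(Rational(1, 4), Add(40, Mul(-1, 2235)))) = Add(Rational(-3, 4), Mul(Rational(1, 4), Add(40, -2235))) = Add(Rational(-3, 4), Mul(Rational(1, 4), -2195)) = Add(Rational(-3, 4), Rational(-2195, 4)) = Rational(-1099, 2) ≈ -549.50)
Add(B, M) = Add(-874, Rational(-1099, 2)) = Rational(-2847, 2)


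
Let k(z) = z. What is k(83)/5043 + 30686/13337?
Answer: 155856469/67258491 ≈ 2.3173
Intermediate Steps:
k(83)/5043 + 30686/13337 = 83/5043 + 30686/13337 = 155856469/67258491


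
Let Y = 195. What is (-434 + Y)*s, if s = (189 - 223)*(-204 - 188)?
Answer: -3185392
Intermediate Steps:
s = 13328 (s = -34*(-392) = 13328)
(-434 + Y)*s = (-434 + 195)*13328 = -239*13328 = -3185392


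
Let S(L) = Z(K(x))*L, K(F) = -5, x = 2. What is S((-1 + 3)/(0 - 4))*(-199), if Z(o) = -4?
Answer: -398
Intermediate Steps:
S(L) = -4*L
S((-1 + 3)/(0 - 4))*(-199) = -4*(-1 + 3)/(0 - 4)*(-199) = -4*2/(-4)*(-199) = -(-1)*2*(-199) = -4*(-½)*(-199) = 2*(-199) = -398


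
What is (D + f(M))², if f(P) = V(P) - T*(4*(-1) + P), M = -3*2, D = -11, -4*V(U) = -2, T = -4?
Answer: 10201/4 ≈ 2550.3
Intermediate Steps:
V(U) = ½ (V(U) = -¼*(-2) = ½)
M = -6
f(P) = -31/2 + 4*P (f(P) = ½ - (-4)*(4*(-1) + P) = ½ - (-4)*(-4 + P) = ½ - (16 - 4*P) = ½ + (-16 + 4*P) = -31/2 + 4*P)
(D + f(M))² = (-11 + (-31/2 + 4*(-6)))² = (-11 + (-31/2 - 24))² = (-11 - 79/2)² = (-101/2)² = 10201/4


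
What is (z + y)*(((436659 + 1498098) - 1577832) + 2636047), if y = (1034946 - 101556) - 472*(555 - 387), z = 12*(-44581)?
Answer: 955123210584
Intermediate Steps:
z = -534972
y = 854094 (y = 933390 - 472*168 = 933390 - 79296 = 854094)
(z + y)*(((436659 + 1498098) - 1577832) + 2636047) = (-534972 + 854094)*(((436659 + 1498098) - 1577832) + 2636047) = 319122*((1934757 - 1577832) + 2636047) = 319122*(356925 + 2636047) = 319122*2992972 = 955123210584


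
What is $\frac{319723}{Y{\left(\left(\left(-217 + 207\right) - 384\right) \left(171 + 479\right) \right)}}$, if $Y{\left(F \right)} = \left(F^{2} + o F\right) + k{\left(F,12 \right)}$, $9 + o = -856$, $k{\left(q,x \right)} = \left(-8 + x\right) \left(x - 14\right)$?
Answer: $\frac{319723}{65808736492} \approx 4.8584 \cdot 10^{-6}$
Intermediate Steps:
$k{\left(q,x \right)} = \left(-14 + x\right) \left(-8 + x\right)$ ($k{\left(q,x \right)} = \left(-8 + x\right) \left(-14 + x\right) = \left(-14 + x\right) \left(-8 + x\right)$)
$o = -865$ ($o = -9 - 856 = -865$)
$Y{\left(F \right)} = -8 + F^{2} - 865 F$ ($Y{\left(F \right)} = \left(F^{2} - 865 F\right) + \left(112 + 12^{2} - 264\right) = \left(F^{2} - 865 F\right) + \left(112 + 144 - 264\right) = \left(F^{2} - 865 F\right) - 8 = -8 + F^{2} - 865 F$)
$\frac{319723}{Y{\left(\left(\left(-217 + 207\right) - 384\right) \left(171 + 479\right) \right)}} = \frac{319723}{-8 + \left(\left(\left(-217 + 207\right) - 384\right) \left(171 + 479\right)\right)^{2} - 865 \left(\left(-217 + 207\right) - 384\right) \left(171 + 479\right)} = \frac{319723}{-8 + \left(\left(-10 - 384\right) 650\right)^{2} - 865 \left(-10 - 384\right) 650} = \frac{319723}{-8 + \left(\left(-394\right) 650\right)^{2} - 865 \left(\left(-394\right) 650\right)} = \frac{319723}{-8 + \left(-256100\right)^{2} - -221526500} = \frac{319723}{-8 + 65587210000 + 221526500} = \frac{319723}{65808736492}$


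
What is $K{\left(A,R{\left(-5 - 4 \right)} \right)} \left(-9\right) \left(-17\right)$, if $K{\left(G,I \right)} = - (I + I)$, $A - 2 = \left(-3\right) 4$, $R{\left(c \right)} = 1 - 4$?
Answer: $918$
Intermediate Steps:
$R{\left(c \right)} = -3$
$A = -10$ ($A = 2 - 12 = -10$)
$K{\left(G,I \right)} = - 2 I$
$K{\left(A,R{\left(-5 - 4 \right)} \right)} \left(-9\right) \left(-17\right) = \left(-2\right) \left(-3\right) \left(-9\right) \left(-17\right) = 6 \left(-9\right) \left(-17\right) = \left(-54\right) \left(-17\right) = 918$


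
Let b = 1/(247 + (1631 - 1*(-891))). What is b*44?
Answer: 44/2769 ≈ 0.015890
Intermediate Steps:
b = 1/2769 (b = 1/(247 + (1631 + 891)) = 1/(247 + 2522) = 1/2769 ≈ 0.00036114)
b*44 = (1/2769)*44 = 44/2769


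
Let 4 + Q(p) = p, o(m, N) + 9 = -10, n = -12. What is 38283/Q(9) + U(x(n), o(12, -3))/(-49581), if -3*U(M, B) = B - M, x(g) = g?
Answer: 813475462/106245 ≈ 7656.6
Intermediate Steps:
o(m, N) = -19 (o(m, N) = -9 - 10 = -19)
Q(p) = -4 + p
U(M, B) = -B/3 + M/3 (U(M, B) = -(B - M)/3 = -B/3 + M/3)
38283/Q(9) + U(x(n), o(12, -3))/(-49581) = 38283/(-4 + 9) + (-1/3*(-19) + (1/3)*(-12))/(-49581) = 38283/5 + (19/3 - 4)*(-1/49581) = 38283*(1/5) + (7/3)*(-1/49581) = 38283/5 - 1/21249 = 813475462/106245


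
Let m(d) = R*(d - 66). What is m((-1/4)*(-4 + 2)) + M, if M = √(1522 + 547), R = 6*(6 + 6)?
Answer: -4716 + √2069 ≈ -4670.5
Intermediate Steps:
R = 72 (R = 6*12 = 72)
m(d) = -4752 + 72*d (m(d) = 72*(d - 66) = 72*(-66 + d) = -4752 + 72*d)
M = √2069 ≈ 45.486
m((-1/4)*(-4 + 2)) + M = (-4752 + 72*((-1/4)*(-4 + 2))) + √2069 = (-4752 + 72*(-1*¼*(-2))) + √2069 = (-4752 + 72*(-¼*(-2))) + √2069 = (-4752 + 72*(½)) + √2069 = (-4752 + 36) + √2069 = -4716 + √2069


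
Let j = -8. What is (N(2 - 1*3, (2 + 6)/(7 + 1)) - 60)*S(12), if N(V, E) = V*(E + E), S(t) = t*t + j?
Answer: -8432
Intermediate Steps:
S(t) = -8 + t**2 (S(t) = t*t - 8 = t**2 - 8 = -8 + t**2)
N(V, E) = 2*E*V (N(V, E) = V*(2*E) = 2*E*V)
(N(2 - 1*3, (2 + 6)/(7 + 1)) - 60)*S(12) = (2*((2 + 6)/(7 + 1))*(2 - 1*3) - 60)*(-8 + 12**2) = (2*(8/8)*(2 - 3) - 60)*(-8 + 144) = (2*(8*(1/8))*(-1) - 60)*136 = (2*1*(-1) - 60)*136 = (-2 - 60)*136 = -62*136 = -8432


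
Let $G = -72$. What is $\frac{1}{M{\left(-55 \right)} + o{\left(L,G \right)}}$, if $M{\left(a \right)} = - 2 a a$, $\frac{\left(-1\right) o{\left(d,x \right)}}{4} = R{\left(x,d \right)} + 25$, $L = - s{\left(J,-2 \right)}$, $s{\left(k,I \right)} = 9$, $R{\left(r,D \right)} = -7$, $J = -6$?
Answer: $- \frac{1}{6122} \approx -0.00016335$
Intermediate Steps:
$L = -9$ ($L = \left(-1\right) 9 = -9$)
$o{\left(d,x \right)} = -72$ ($o{\left(d,x \right)} = - 4 \left(-7 + 25\right) = \left(-4\right) 18 = -72$)
$M{\left(a \right)} = - 2 a^{2}$
$\frac{1}{M{\left(-55 \right)} + o{\left(L,G \right)}} = \frac{1}{- 2 \left(-55\right)^{2} - 72} = \frac{1}{\left(-2\right) 3025 - 72} = \frac{1}{-6050 - 72} = \frac{1}{-6122} = - \frac{1}{6122}$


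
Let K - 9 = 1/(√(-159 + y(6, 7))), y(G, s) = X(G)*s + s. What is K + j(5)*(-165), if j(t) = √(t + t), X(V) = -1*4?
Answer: 9 - 165*√10 - I*√5/30 ≈ -512.78 - 0.074536*I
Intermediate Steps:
X(V) = -4
y(G, s) = -3*s (y(G, s) = -4*s + s = -3*s)
j(t) = √2*√t (j(t) = √(2*t) = √2*√t)
K = 9 - I*√5/30 (K = 9 + 1/(√(-159 - 3*7)) = 9 + 1/(√(-159 - 21)) = 9 + 1/(√(-180)) = 9 + 1/(6*I*√5) = 9 - I*√5/30 ≈ 9.0 - 0.074536*I)
K + j(5)*(-165) = (9 - I*√5/30) + (√2*√5)*(-165) = (9 - I*√5/30) + √10*(-165) = (9 - I*√5/30) - 165*√10 = 9 - 165*√10 - I*√5/30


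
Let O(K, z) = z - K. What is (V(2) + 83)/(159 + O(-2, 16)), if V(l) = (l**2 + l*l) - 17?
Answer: 74/177 ≈ 0.41808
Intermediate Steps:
V(l) = -17 + 2*l**2 (V(l) = (l**2 + l**2) - 17 = 2*l**2 - 17 = -17 + 2*l**2)
(V(2) + 83)/(159 + O(-2, 16)) = ((-17 + 2*2**2) + 83)/(159 + (16 - 1*(-2))) = ((-17 + 2*4) + 83)/(159 + (16 + 2)) = ((-17 + 8) + 83)/(159 + 18) = (-9 + 83)/177 = 74*(1/177) = 74/177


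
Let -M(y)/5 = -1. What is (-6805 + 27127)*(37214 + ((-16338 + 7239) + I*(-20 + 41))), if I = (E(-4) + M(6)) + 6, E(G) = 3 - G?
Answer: 579034746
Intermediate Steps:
M(y) = 5 (M(y) = -5*(-1) = 5)
I = 18 (I = ((3 - 1*(-4)) + 5) + 6 = ((3 + 4) + 5) + 6 = (7 + 5) + 6 = 12 + 6 = 18)
(-6805 + 27127)*(37214 + ((-16338 + 7239) + I*(-20 + 41))) = (-6805 + 27127)*(37214 + ((-16338 + 7239) + 18*(-20 + 41))) = 20322*(37214 + (-9099 + 18*21)) = 20322*(37214 + (-9099 + 378)) = 20322*(37214 - 8721) = 20322*28493 = 579034746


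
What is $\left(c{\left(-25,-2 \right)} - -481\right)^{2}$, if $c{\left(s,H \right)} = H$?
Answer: $229441$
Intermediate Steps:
$\left(c{\left(-25,-2 \right)} - -481\right)^{2} = \left(-2 - -481\right)^{2} = \left(-2 + 481\right)^{2} = 479^{2} = 229441$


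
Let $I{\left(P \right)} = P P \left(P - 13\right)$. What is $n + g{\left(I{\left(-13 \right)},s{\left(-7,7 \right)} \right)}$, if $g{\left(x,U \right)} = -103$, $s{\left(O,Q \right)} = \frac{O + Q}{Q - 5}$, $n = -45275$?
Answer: $-45378$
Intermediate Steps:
$I{\left(P \right)} = P^{2} \left(-13 + P\right)$
$s{\left(O,Q \right)} = \frac{O + Q}{-5 + Q}$
$n + g{\left(I{\left(-13 \right)},s{\left(-7,7 \right)} \right)} = -45275 - 103 = -45378$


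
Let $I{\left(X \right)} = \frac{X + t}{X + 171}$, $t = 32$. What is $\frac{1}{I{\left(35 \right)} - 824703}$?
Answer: $- \frac{206}{169888751} \approx -1.2126 \cdot 10^{-6}$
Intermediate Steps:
$I{\left(X \right)} = \frac{32 + X}{171 + X}$ ($I{\left(X \right)} = \frac{X + 32}{X + 171} = \frac{32 + X}{171 + X}$)
$\frac{1}{I{\left(35 \right)} - 824703} = \frac{1}{\frac{32 + 35}{171 + 35} - 824703} = \frac{1}{\frac{1}{206} \cdot 67 - 824703} = \frac{1}{\frac{67}{206} - 824703} = \frac{1}{- \frac{169888751}{206}} = - \frac{206}{169888751}$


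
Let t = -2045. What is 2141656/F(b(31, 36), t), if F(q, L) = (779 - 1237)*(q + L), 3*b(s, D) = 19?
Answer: 73011/31831 ≈ 2.2937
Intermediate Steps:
b(s, D) = 19/3 (b(s, D) = (⅓)*19 = 19/3)
F(q, L) = -458*L - 458*q (F(q, L) = -458*(L + q) = -458*L - 458*q)
2141656/F(b(31, 36), t) = 2141656/(-458*(-2045) - 458*19/3) = 2141656/(936610 - 8702/3) = 2141656/(2801128/3) = 2141656*(3/2801128) = 73011/31831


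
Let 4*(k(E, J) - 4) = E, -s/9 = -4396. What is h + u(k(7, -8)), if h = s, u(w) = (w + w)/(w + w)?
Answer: 39565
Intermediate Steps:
s = 39564 (s = -9*(-4396) = 39564)
k(E, J) = 4 + E/4
u(w) = 1 (u(w) = (2*w)/((2*w)) = (2*w)*(1/(2*w)) = 1)
h = 39564
h + u(k(7, -8)) = 39564 + 1 = 39565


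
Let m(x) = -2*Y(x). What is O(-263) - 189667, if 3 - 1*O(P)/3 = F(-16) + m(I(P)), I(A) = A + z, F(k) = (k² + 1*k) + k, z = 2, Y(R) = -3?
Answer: -190348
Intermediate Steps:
F(k) = k² + 2*k (F(k) = (k² + k) + k = (k + k²) + k = k² + 2*k)
I(A) = 2 + A (I(A) = A + 2 = 2 + A)
m(x) = 6 (m(x) = -2*(-3) = 6)
O(P) = -681 (O(P) = 9 - 3*(-16*(2 - 16) + 6) = 9 - 3*(-16*(-14) + 6) = 9 - 3*(224 + 6) = 9 - 3*230 = 9 - 690 = -681)
O(-263) - 189667 = -681 - 189667 = -190348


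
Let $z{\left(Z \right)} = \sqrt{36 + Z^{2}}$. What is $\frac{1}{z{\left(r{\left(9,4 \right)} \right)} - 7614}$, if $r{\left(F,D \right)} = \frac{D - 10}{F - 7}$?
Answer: $- \frac{846}{6441439} - \frac{\sqrt{5}}{19324317} \approx -0.00013145$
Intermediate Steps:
$r{\left(F,D \right)} = \frac{-10 + D}{-7 + F}$
$\frac{1}{z{\left(r{\left(9,4 \right)} \right)} - 7614} = \frac{1}{\sqrt{36 + \left(\frac{-10 + 4}{-7 + 9}\right)^{2}} - 7614} = \frac{1}{\sqrt{36 + \left(\frac{1}{2} \left(-6\right)\right)^{2}} - 7614} = \frac{1}{\sqrt{36 + \left(-3\right)^{2}} - 7614} = \frac{1}{\sqrt{36 + 9} - 7614} = \frac{1}{\sqrt{45} - 7614} = \frac{1}{3 \sqrt{5} - 7614} = \frac{1}{-7614 + 3 \sqrt{5}}$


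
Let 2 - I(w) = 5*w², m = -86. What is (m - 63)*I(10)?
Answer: 74202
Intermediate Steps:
I(w) = 2 - 5*w²
(m - 63)*I(10) = (-86 - 63)*(2 - 5*10²) = -149*(2 - 5*100) = -149*(2 - 500) = -149*(-498) = 74202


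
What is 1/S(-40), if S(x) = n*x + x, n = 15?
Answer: -1/640 ≈ -0.0015625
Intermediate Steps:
S(x) = 16*x (S(x) = 15*x + x = 16*x)
1/S(-40) = 1/(16*(-40)) = 1/(-640) = -1/640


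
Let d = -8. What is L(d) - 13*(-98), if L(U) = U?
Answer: 1266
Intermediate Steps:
L(d) - 13*(-98) = -8 - 13*(-98) = -8 + 1274 = 1266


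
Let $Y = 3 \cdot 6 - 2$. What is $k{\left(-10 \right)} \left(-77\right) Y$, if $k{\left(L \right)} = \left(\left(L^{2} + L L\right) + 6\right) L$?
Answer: $2537920$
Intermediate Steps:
$Y = 16$ ($Y = 18 - 2 = 16$)
$k{\left(L \right)} = L \left(6 + 2 L^{2}\right)$ ($k{\left(L \right)} = \left(\left(L^{2} + L^{2}\right) + 6\right) L = \left(2 L^{2} + 6\right) L = \left(6 + 2 L^{2}\right) L = L \left(6 + 2 L^{2}\right)$)
$k{\left(-10 \right)} \left(-77\right) Y = 2 \left(-10\right) \left(3 + \left(-10\right)^{2}\right) \left(-77\right) 16 = 2 \left(-10\right) \left(3 + 100\right) \left(-77\right) 16 = 2 \left(-10\right) 103 \left(-77\right) 16 = \left(-2060\right) \left(-77\right) 16 = 158620 \cdot 16 = 2537920$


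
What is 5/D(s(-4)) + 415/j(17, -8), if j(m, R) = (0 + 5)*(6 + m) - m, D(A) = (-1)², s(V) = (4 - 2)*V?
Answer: 905/98 ≈ 9.2347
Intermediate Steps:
s(V) = 2*V
D(A) = 1
j(m, R) = 30 + 4*m (j(m, R) = 5*(6 + m) - m = (30 + 5*m) - m = 30 + 4*m)
5/D(s(-4)) + 415/j(17, -8) = 5/1 + 415/(30 + 4*17) = 5*1 + 415/(30 + 68) = 5 + 415/98 = 905/98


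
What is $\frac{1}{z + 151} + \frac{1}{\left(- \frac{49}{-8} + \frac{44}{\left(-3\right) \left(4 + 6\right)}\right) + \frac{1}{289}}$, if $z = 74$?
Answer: $\frac{7964671}{36375975} \approx 0.21895$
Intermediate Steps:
$\frac{1}{z + 151} + \frac{1}{\left(- \frac{49}{-8} + \frac{44}{\left(-3\right) \left(4 + 6\right)}\right) + \frac{1}{289}} = \frac{1}{74 + 151} + \frac{1}{\left(- \frac{49}{-8} + \frac{44}{\left(-3\right) \left(4 + 6\right)}\right) + \frac{1}{289}} = \frac{1}{225} + \frac{1}{\left(\left(-49\right) \left(- \frac{1}{8}\right) + \frac{44}{\left(-3\right) 10}\right) + \frac{1}{289}} = \frac{1}{225} + \frac{1}{\left(\frac{49}{8} + \frac{44}{-30}\right) + \frac{1}{289}} = \frac{1}{225} + \frac{1}{\left(\frac{49}{8} + 44 \left(- \frac{1}{30}\right)\right) + \frac{1}{289}} = \frac{1}{225} + \frac{1}{\left(\frac{49}{8} - \frac{22}{15}\right) + \frac{1}{289}} = \frac{1}{225} + \frac{1}{\frac{559}{120} + \frac{1}{289}} = \frac{1}{225} + \frac{1}{\frac{161671}{34680}} = \frac{1}{225} + \frac{34680}{161671} = \frac{7964671}{36375975}$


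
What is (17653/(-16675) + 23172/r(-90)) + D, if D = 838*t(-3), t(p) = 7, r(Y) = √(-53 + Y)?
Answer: 97797897/16675 - 23172*I*√143/143 ≈ 5864.9 - 1937.7*I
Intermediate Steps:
D = 5866 (D = 838*7 = 5866)
(17653/(-16675) + 23172/r(-90)) + D = (17653/(-16675) + 23172/(√(-53 - 90))) + 5866 = (17653*(-1/16675) + 23172/(√(-143))) + 5866 = (-17653/16675 + 23172/((I*√143))) + 5866 = (-17653/16675 + 23172*(-I*√143/143)) + 5866 = (-17653/16675 - 23172*I*√143/143) + 5866 = 97797897/16675 - 23172*I*√143/143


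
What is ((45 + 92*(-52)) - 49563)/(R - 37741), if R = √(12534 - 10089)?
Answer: 1024705891/712190318 + 27151*√2445/712190318 ≈ 1.4407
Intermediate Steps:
R = √2445 ≈ 49.447
((45 + 92*(-52)) - 49563)/(R - 37741) = ((45 + 92*(-52)) - 49563)/(√2445 - 37741) = ((45 - 4784) - 49563)/(-37741 + √2445) = (-4739 - 49563)/(-37741 + √2445) = -54302/(-37741 + √2445)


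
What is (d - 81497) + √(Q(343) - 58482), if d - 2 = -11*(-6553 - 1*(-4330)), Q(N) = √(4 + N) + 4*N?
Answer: -57042 + I*√(57110 - √347) ≈ -57042.0 + 238.94*I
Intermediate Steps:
d = 24455 (d = 2 - 11*(-6553 - 1*(-4330)) = 2 - 11*(-6553 + 4330) = 2 - 11*(-2223) = 2 + 24453 = 24455)
(d - 81497) + √(Q(343) - 58482) = (24455 - 81497) + √((√(4 + 343) + 4*343) - 58482) = -57042 + √((√347 + 1372) - 58482) = -57042 + √((1372 + √347) - 58482) = -57042 + √(-57110 + √347)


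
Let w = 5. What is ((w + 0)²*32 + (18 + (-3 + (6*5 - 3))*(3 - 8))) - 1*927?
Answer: -229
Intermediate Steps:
((w + 0)²*32 + (18 + (-3 + (6*5 - 3))*(3 - 8))) - 1*927 = ((5 + 0)²*32 + (18 + (-3 + (6*5 - 3))*(3 - 8))) - 1*927 = (5²*32 + (18 + (-3 + (30 - 3))*(-5))) - 927 = (25*32 + (18 + (-3 + 27)*(-5))) - 927 = (800 + (18 + 24*(-5))) - 927 = (800 + (18 - 120)) - 927 = (800 - 102) - 927 = 698 - 927 = -229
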